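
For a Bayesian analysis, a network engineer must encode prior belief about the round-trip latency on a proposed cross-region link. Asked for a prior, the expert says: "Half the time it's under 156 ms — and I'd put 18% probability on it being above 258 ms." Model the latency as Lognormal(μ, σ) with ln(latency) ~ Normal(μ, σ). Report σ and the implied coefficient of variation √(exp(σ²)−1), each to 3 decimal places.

σ ≈ 0.550, CV ≈ 0.594

If T ~ Lognormal(μ,σ) then ln T ~ Normal(μ,σ), so the p-quantile of ln T is μ + z_p·σ.
ln(156) = 5.05 and ln(258) = 5.553; z_{0.5} = 0, z_{0.82} = 0.9154.
σ = (5.553 − 5.05)/(0.9154 − (0)) = 0.550.
μ = 5.05 − (0)·0.550 = 5.050.
CV = √(exp(σ²)−1) = √(exp(0.3021)−1) = 0.594.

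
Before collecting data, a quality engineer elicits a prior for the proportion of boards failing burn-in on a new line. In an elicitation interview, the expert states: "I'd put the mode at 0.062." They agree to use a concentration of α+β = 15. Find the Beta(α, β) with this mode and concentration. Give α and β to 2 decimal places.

For α,β > 1 the Beta mode is (α−1)/(α+β−2). With α+β = 15, the mode is (α−1)/13.
Set (α−1)/13 = 0.062 → α = 1 + 0.062·13 = 1.81.
β = 15 − α = 13.19.

α = 1.81, β = 13.19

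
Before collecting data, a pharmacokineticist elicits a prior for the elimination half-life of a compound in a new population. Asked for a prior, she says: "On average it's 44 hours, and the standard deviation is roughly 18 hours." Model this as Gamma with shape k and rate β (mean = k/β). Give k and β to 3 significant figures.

k ≈ 5.98, β ≈ 0.136

For Gamma(k, rate β): mean = k/β, variance = k/β², so CV = 1/√k.
CV = SD/mean = 18/44 = 0.4091, hence k = 1/CV² = 5.98.
Then β = k/mean = 5.98/44 = 0.136.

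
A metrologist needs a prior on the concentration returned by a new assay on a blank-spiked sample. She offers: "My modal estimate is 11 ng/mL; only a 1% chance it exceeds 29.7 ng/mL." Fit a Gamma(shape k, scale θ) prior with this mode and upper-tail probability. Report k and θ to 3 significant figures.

k ≈ 5.68, θ ≈ 2.35

Gamma(k,θ) with k>1 has mode (k−1)θ, so θ = 11/(k−1).
Need P(X < 29.7) = 0.99 with θ tied to k this way. Start at k = 2, θ = 11: P(X<29.7) ≈ 0.751.
Too low — raise k to concentrate. Iterating converges to k ≈ 5.68.
Then θ = 11/(5.68−1) ≈ 2.35.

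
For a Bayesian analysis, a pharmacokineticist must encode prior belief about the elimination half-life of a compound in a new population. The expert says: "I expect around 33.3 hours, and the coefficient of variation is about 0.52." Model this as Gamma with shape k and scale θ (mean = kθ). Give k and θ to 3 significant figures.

For Gamma(k, scale θ): mean = kθ, variance = kθ², so CV = 1/√k.
CV = 0.52, hence k = 1/CV² = 3.7.
Then θ = mean/k = 33.3/3.7 = 9.

k ≈ 3.7, θ ≈ 9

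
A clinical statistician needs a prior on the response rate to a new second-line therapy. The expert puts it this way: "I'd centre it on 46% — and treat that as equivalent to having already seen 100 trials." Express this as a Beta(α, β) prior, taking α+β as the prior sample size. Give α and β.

Under the effective-sample-size interpretation, Beta(α, β) has prior mean α/(α+β) and prior sample size α+β.
So α+β = 100 and α/(α+β) = 0.46, giving α = 0.46·100 = 46 and β = 100 − 46 = 54.

α = 46, β = 54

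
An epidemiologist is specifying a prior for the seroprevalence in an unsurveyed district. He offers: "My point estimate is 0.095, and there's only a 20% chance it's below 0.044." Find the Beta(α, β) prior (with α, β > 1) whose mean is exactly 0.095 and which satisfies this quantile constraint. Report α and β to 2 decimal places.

α ≈ 2.24, β ≈ 21.31

With mean 0.095 fixed, write α = 0.095s, β = 0.905s where s = α+β.
Need P(θ < 0.044) = 0.2 under Beta(0.095s, 0.905s). Normal approximation: (q−m)/√(m(1−m)/s) ≈ z_{0.2} = -0.842, so s ≈ 0.095·0.905·(-0.842)²/(0.044−0.095)² = 23.4.
At s = 23.4: P(θ<0.044) ≈ 0.201. Adjusting to match 0.2 gives s ≈ 23.55.
So α = 0.095·23.55 ≈ 2.24, β = 0.905·23.55 ≈ 21.31.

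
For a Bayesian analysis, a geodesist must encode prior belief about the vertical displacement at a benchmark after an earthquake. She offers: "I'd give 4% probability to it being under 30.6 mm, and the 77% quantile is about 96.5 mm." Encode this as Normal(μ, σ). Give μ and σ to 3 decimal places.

The p-quantile of Normal(μ,σ) is μ + z_p·σ, with z_{0.04} = -1.751 and z_{0.77} = 0.7388.
Eliminate σ: μ = (z₂·x₁ − z₁·x₂)/(z₂ − z₁) = (0.7388·30.6 − (-1.751)·96.5)/2.49 = 76.942.
Then σ = (x₂ − x₁)/(z₂ − z₁) = (96.5 − 30.6)/2.49 = 26.471.

μ = 76.942, σ = 26.471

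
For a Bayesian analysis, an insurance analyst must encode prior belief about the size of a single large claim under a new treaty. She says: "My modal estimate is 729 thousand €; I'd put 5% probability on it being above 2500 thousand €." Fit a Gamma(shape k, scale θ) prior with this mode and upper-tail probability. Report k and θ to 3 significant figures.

Gamma(k,θ) with k>1 has mode (k−1)θ, so θ = 729/(k−1).
Need P(X < 2500) = 0.95 with θ tied to k this way. Start at k = 2, θ = 729: P(X<2500) ≈ 0.856.
Too low — raise k to concentrate. Iterating converges to k ≈ 2.71.
Then θ = 729/(2.71−1) ≈ 427.

k ≈ 2.71, θ ≈ 427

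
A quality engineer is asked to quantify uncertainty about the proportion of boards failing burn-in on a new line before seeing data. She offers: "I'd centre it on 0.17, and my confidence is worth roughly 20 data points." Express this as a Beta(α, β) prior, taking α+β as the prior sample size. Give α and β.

α = 3.4, β = 16.6

Under the effective-sample-size interpretation, Beta(α, β) has prior mean α/(α+β) and prior sample size α+β.
So α+β = 20 and α/(α+β) = 0.17, giving α = 0.17·20 = 3.4 and β = 20 − 3.4 = 16.6.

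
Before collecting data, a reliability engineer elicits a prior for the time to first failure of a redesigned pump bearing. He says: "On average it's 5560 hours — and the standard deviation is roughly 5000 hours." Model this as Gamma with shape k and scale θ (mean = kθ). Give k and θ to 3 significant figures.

For Gamma(k, scale θ): mean = kθ, variance = kθ², so CV = 1/√k.
CV = SD/mean = 5000/5560 = 0.8993, hence k = 1/CV² = 1.24.
Then θ = mean/k = 5560/1.24 = 4500.

k ≈ 1.24, θ ≈ 4500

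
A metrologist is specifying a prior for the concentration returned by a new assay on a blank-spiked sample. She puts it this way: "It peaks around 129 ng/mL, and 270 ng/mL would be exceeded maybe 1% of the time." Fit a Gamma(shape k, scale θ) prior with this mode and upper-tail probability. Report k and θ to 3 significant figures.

Gamma(k,θ) with k>1 has mode (k−1)θ, so θ = 129/(k−1).
Need P(X < 270) = 0.99 with θ tied to k this way. Start at k = 2, θ = 129: P(X<270) ≈ 0.619.
Too low — raise k to concentrate. Iterating converges to k ≈ 9.93.
Then θ = 129/(9.93−1) ≈ 14.5.

k ≈ 9.93, θ ≈ 14.5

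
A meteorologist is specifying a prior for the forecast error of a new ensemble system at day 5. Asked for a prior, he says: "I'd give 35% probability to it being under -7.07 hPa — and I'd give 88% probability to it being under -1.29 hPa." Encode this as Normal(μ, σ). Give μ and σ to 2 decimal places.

μ = -5.64, σ = 3.70

The p-quantile of Normal(μ,σ) is μ + z_p·σ, with z_{0.35} = -0.3853 and z_{0.88} = 1.175.
Eliminate σ: μ = (z₂·x₁ − z₁·x₂)/(z₂ − z₁) = (1.175·-7.07 − (-0.3853)·-1.29)/1.56 = -5.64.
Then σ = (x₂ − x₁)/(z₂ − z₁) = (-1.29 − -7.07)/1.56 = 3.70.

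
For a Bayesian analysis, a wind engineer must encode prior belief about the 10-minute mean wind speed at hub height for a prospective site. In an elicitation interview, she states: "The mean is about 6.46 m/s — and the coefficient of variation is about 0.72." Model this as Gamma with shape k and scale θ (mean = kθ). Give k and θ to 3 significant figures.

For Gamma(k, scale θ): mean = kθ, variance = kθ², so CV = 1/√k.
CV = 0.72, hence k = 1/CV² = 1.93.
Then θ = mean/k = 6.46/1.93 = 3.35.

k ≈ 1.93, θ ≈ 3.35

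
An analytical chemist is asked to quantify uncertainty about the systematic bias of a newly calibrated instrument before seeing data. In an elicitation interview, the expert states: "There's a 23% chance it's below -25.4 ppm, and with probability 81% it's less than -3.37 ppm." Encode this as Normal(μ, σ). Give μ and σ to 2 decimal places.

μ = -15.33, σ = 13.63

For Normal(μ,σ), the p-quantile is μ + z_p·σ. Here z_{0.23} = -0.7388, z_{0.81} = 0.8779.
So -25.4 = μ − 0.7388σ and -3.37 = μ + 0.8779σ.
Subtracting: σ = (-3.37 − -25.4)/(0.8779 − (-0.7388)) = 13.63.
Then μ = -25.4 − (-0.7388)·13.63 = -15.33.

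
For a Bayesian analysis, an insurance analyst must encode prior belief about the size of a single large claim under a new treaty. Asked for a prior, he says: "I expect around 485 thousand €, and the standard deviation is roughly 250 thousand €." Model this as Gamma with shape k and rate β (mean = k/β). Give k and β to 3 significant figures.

For Gamma(k, rate β): mean = k/β, variance = k/β², so CV = 1/√k.
CV = SD/mean = 250/485 = 0.5155, hence k = 1/CV² = 3.76.
Then β = k/mean = 3.76/485 = 0.00776.

k ≈ 3.76, β ≈ 0.00776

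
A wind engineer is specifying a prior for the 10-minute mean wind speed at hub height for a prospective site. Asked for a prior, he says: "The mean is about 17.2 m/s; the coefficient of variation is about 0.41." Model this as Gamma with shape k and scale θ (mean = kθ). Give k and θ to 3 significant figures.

k ≈ 5.95, θ ≈ 2.89

For Gamma(k, scale θ): mean = kθ, variance = kθ², so CV = 1/√k.
CV = 0.41, hence k = 1/CV² = 5.95.
Then θ = mean/k = 17.2/5.95 = 2.89.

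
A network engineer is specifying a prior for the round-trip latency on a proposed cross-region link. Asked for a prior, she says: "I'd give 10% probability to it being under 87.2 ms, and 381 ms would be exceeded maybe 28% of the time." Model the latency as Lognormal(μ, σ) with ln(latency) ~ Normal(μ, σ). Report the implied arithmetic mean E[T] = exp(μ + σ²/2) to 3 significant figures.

If T ~ Lognormal(μ,σ) then ln T ~ Normal(μ,σ), so the p-quantile of ln T is μ + z_p·σ.
ln(87.2) = 4.468 and ln(381) = 5.943; z_{0.1} = -1.282, z_{0.72} = 0.5828.
σ = (5.943 − 4.468)/(0.5828 − (-1.282)) = 0.791.
μ = 4.468 − (-1.282)·0.791 = 5.482.
E[T] = exp(μ + σ²/2) = exp(5.482 + 0.3128) = 329 ms.

E[T] ≈ 329 ms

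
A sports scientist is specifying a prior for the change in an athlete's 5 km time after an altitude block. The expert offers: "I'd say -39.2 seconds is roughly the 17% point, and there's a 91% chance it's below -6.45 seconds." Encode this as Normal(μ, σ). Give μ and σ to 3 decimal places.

The p-quantile of Normal(μ,σ) is μ + z_p·σ, with z_{0.17} = -0.9542 and z_{0.91} = 1.341.
Eliminate σ: μ = (z₂·x₁ − z₁·x₂)/(z₂ − z₁) = (1.341·-39.2 − (-0.9542)·-6.45)/2.295 = -25.583.
Then σ = (x₂ − x₁)/(z₂ − z₁) = (-6.45 − -39.2)/2.295 = 14.271.

μ = -25.583, σ = 14.271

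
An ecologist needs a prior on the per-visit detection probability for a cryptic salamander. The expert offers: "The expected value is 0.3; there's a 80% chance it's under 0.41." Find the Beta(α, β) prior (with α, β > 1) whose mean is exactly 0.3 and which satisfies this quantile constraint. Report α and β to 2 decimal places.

With mean 0.3 fixed, write α = 0.3s, β = 0.7s where s = α+β.
Need P(θ < 0.41) = 0.8 under Beta(0.3s, 0.7s). Normal approximation: (q−m)/√(m(1−m)/s) ≈ z_{0.8} = 0.842, so s ≈ 0.3·0.7·(0.842)²/(0.41−0.3)² = 12.3.
At s = 12.3: P(θ<0.41) ≈ 0.807. Adjusting to match 0.8 gives s ≈ 11.50.
So α = 0.3·11.50 ≈ 3.45, β = 0.7·11.50 ≈ 8.05.

α ≈ 3.45, β ≈ 8.05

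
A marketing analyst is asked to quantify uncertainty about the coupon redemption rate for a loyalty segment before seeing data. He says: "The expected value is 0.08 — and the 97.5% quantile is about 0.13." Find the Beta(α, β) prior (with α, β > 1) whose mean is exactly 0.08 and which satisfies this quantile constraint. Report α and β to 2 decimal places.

With mean 0.08 fixed, write α = 0.08s, β = 0.92s where s = α+β.
Need P(θ < 0.13) = 0.975 under Beta(0.08s, 0.92s). Normal approximation: (q−m)/√(m(1−m)/s) ≈ z_{0.975} = 1.96, so s ≈ 0.08·0.92·(1.96)²/(0.13−0.08)² = 113.1.
At s = 113.1: P(θ<0.13) ≈ 0.962. Adjusting to match 0.975 gives s ≈ 140.54.
So α = 0.08·140.54 ≈ 11.24, β = 0.92·140.54 ≈ 129.30.

α ≈ 11.24, β ≈ 129.30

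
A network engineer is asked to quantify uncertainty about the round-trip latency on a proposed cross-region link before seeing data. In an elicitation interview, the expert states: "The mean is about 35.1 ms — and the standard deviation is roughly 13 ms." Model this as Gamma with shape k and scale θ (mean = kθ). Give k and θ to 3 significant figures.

For Gamma(k, scale θ): mean = kθ, variance = kθ², so CV = 1/√k.
CV = SD/mean = 13/35.1 = 0.3704, hence k = 1/CV² = 7.29.
Then θ = mean/k = 35.1/7.29 = 4.81.

k ≈ 7.29, θ ≈ 4.81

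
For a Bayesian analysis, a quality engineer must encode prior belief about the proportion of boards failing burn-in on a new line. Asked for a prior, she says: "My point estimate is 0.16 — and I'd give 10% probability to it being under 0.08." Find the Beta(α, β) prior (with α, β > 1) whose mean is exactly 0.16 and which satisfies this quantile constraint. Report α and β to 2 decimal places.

With mean 0.16 fixed, write α = 0.16s, β = 0.84s where s = α+β.
Need P(θ < 0.08) = 0.1 under Beta(0.16s, 0.84s). Normal approximation: (q−m)/√(m(1−m)/s) ≈ z_{0.1} = -1.28, so s ≈ 0.16·0.84·(-1.28)²/(0.08−0.16)² = 34.5.
At s = 34.5: P(θ<0.08) ≈ 0.078. Adjusting to match 0.1 gives s ≈ 28.95.
So α = 0.16·28.95 ≈ 4.63, β = 0.84·28.95 ≈ 24.32.

α ≈ 4.63, β ≈ 24.32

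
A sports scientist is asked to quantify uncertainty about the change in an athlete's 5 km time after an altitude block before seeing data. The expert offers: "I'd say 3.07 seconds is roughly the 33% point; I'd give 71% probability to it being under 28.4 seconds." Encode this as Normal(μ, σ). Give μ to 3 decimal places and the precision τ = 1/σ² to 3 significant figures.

For Normal(μ,σ), the p-quantile is μ + z_p·σ. Here z_{0.33} = -0.4399, z_{0.71} = 0.5534.
So 3.07 = μ − 0.4399σ and 28.4 = μ + 0.5534σ.
Subtracting: σ = (28.4 − 3.07)/(0.5534 − (-0.4399)) = 25.501.
Then μ = 3.07 − (-0.4399)·25.501 = 14.288.
Precision τ = 1/σ² = 1/25.5² = 0.00154.

μ = 14.288, τ = 0.00154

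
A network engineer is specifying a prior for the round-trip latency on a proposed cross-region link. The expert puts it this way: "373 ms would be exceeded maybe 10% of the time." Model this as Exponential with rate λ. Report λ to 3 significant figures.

P(T > 373.0) = e^(−λ·373.0) = 0.1, so λ = −ln(0.1)/373.0 = 0.00617.

λ ≈ 0.00617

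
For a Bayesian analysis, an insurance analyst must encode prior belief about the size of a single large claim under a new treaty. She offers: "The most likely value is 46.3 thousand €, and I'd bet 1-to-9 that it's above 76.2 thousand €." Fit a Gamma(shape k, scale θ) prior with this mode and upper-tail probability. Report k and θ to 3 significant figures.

Gamma(k,θ) with k>1 has mode (k−1)θ, so θ = 46.3/(k−1).
Need P(X < 76.2) = 0.9 with θ tied to k this way. Start at k = 2, θ = 46.3: P(X<76.2) ≈ 0.490.
Too low — raise k to concentrate. Iterating converges to k ≈ 8.6.
Then θ = 46.3/(8.6−1) ≈ 6.09.

k ≈ 8.6, θ ≈ 6.09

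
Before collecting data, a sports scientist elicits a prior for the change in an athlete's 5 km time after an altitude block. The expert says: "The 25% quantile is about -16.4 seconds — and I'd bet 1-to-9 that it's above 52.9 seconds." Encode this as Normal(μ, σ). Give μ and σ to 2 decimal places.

μ = 7.50, σ = 35.43

For Normal(μ,σ), the p-quantile is μ + z_p·σ. Here z_{0.25} = -0.6745, z_{0.9} = 1.282.
So -16.4 = μ − 0.6745σ and 52.9 = μ + 1.282σ.
Subtracting: σ = (52.9 − -16.4)/(1.282 − (-0.6745)) = 35.43.
Then μ = -16.4 − (-0.6745)·35.43 = 7.50.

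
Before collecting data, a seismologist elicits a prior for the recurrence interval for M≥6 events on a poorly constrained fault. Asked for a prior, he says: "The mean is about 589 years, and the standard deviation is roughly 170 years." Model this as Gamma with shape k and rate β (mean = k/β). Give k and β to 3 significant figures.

For Gamma(k, rate β): mean = k/β, variance = k/β², so CV = 1/√k.
CV = SD/mean = 170/589 = 0.2886, hence k = 1/CV² = 12.
Then β = k/mean = 12/589 = 0.0204.

k ≈ 12, β ≈ 0.0204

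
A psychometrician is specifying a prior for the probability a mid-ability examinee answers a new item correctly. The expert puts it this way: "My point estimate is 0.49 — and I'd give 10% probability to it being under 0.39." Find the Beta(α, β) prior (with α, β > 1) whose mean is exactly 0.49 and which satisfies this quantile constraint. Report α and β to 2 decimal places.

With mean 0.49 fixed, write α = 0.49s, β = 0.51s where s = α+β.
Need P(θ < 0.39) = 0.1 under Beta(0.49s, 0.51s). Normal approximation: (q−m)/√(m(1−m)/s) ≈ z_{0.1} = -1.28, so s ≈ 0.49·0.51·(-1.28)²/(0.39−0.49)² = 41.0.
At s = 41.0: P(θ<0.39) ≈ 0.099. Adjusting to match 0.1 gives s ≈ 40.62.
So α = 0.49·40.62 ≈ 19.90, β = 0.51·40.62 ≈ 20.72.

α ≈ 19.90, β ≈ 20.72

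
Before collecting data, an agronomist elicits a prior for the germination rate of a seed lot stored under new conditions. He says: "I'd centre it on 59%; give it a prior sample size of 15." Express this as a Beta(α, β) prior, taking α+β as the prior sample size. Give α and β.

α = 8.85, β = 6.15

Under the effective-sample-size interpretation, Beta(α, β) has prior mean α/(α+β) and prior sample size α+β.
So α+β = 15 and α/(α+β) = 0.59, giving α = 0.59·15 = 8.85 and β = 15 − 8.85 = 6.15.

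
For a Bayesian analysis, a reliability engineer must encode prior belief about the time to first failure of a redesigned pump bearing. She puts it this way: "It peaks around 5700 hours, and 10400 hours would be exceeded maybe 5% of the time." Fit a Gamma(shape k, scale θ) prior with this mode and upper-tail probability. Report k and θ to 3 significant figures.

k ≈ 8.7, θ ≈ 740

Gamma(k,θ) with k>1 has mode (k−1)θ, so θ = 5700/(k−1).
Need P(X < 10400) = 0.95 with θ tied to k this way. Start at k = 2, θ = 5700: P(X<10400) ≈ 0.544.
Too low — raise k to concentrate. Iterating converges to k ≈ 8.7.
Then θ = 5700/(8.7−1) ≈ 740.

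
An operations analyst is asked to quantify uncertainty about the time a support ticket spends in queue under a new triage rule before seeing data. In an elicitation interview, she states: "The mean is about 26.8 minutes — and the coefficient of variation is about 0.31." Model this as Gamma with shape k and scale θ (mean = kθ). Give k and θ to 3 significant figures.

k ≈ 10.4, θ ≈ 2.58

For Gamma(k, scale θ): mean = kθ, variance = kθ², so CV = 1/√k.
CV = 0.31, hence k = 1/CV² = 10.4.
Then θ = mean/k = 26.8/10.4 = 2.58.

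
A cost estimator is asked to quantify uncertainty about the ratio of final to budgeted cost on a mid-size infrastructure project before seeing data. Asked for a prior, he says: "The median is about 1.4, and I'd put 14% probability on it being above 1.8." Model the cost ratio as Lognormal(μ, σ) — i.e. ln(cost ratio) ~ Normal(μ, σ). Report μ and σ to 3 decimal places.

If T ~ Lognormal(μ,σ) then ln T ~ Normal(μ,σ), so the p-quantile of ln T is μ + z_p·σ.
ln(1.4) = 0.3365 and ln(1.8) = 0.5878; z_{0.5} = 0, z_{0.86} = 1.08.
σ = (0.5878 − 0.3365)/(1.08 − (0)) = 0.233.
μ = 0.3365 − (0)·0.233 = 0.336.

μ ≈ 0.336, σ ≈ 0.233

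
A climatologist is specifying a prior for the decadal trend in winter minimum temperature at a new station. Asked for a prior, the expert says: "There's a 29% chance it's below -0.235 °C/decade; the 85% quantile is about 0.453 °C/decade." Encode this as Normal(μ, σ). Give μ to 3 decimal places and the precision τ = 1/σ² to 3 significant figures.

μ = 0.004, τ = 5.34

The p-quantile of Normal(μ,σ) is μ + z_p·σ, with z_{0.29} = -0.5534 and z_{0.85} = 1.036.
Eliminate σ: μ = (z₂·x₁ − z₁·x₂)/(z₂ − z₁) = (1.036·-0.235 − (-0.5534)·0.453)/1.59 = 0.004.
Then σ = (x₂ − x₁)/(z₂ − z₁) = (0.453 − -0.235)/1.59 = 0.433.
Precision τ = 1/σ² = 1/0.4328² = 5.34.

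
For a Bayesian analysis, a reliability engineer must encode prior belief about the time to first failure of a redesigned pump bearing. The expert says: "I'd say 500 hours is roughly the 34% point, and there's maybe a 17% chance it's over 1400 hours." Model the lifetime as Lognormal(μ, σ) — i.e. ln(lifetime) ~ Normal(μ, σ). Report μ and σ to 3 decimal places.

If T ~ Lognormal(μ,σ) then ln T ~ Normal(μ,σ), so the p-quantile of ln T is μ + z_p·σ.
ln(500) = 6.215 and ln(1400) = 7.244; z_{0.34} = -0.4125, z_{0.83} = 0.9542.
σ = (7.244 − 6.215)/(0.9542 − (-0.4125)) = 0.753.
μ = 6.215 − (-0.4125)·0.753 = 6.525.

μ ≈ 6.525, σ ≈ 0.753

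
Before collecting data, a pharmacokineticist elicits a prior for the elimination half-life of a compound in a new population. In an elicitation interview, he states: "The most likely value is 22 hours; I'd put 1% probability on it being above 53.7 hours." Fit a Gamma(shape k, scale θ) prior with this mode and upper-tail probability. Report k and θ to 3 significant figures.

k ≈ 6.92, θ ≈ 3.71

Gamma(k,θ) with k>1 has mode (k−1)θ, so θ = 22/(k−1).
Need P(X < 53.7) = 0.99 with θ tied to k this way. Start at k = 2, θ = 22: P(X<53.7) ≈ 0.700.
Too low — raise k to concentrate. Iterating converges to k ≈ 6.92.
Then θ = 22/(6.92−1) ≈ 3.71.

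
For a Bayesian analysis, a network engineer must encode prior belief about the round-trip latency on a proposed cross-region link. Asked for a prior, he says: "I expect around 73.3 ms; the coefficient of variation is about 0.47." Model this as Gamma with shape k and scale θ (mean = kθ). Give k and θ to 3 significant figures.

For Gamma(k, scale θ): mean = kθ, variance = kθ², so CV = 1/√k.
CV = 0.47, hence k = 1/CV² = 4.53.
Then θ = mean/k = 73.3/4.53 = 16.2.

k ≈ 4.53, θ ≈ 16.2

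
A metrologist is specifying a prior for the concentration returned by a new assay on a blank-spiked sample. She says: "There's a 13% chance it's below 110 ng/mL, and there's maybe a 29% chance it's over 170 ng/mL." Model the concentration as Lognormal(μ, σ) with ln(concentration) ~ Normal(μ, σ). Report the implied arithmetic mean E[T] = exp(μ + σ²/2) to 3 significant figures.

If T ~ Lognormal(μ,σ) then ln T ~ Normal(μ,σ), so the p-quantile of ln T is μ + z_p·σ.
ln(110) = 4.7 and ln(170) = 5.136; z_{0.13} = -1.126, z_{0.71} = 0.5534.
σ = (5.136 − 4.7)/(0.5534 − (-1.126)) = 0.259.
μ = 4.7 − (-1.126)·0.259 = 4.992.
E[T] = exp(μ + σ²/2) = exp(4.992 + 0.0336) = 152 ng/mL.

E[T] ≈ 152 ng/mL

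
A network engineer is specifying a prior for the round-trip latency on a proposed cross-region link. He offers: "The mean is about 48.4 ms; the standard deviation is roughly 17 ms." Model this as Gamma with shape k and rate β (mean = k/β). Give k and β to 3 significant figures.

k ≈ 8.11, β ≈ 0.167

For Gamma(k, rate β): mean = k/β, variance = k/β², so CV = 1/√k.
CV = SD/mean = 17/48.4 = 0.3512, hence k = 1/CV² = 8.11.
Then β = k/mean = 8.11/48.4 = 0.167.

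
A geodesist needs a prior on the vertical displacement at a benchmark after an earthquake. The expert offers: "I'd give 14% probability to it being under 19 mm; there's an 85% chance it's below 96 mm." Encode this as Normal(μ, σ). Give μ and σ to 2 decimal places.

The p-quantile of Normal(μ,σ) is μ + z_p·σ, with z_{0.14} = -1.08 and z_{0.85} = 1.036.
Eliminate σ: μ = (z₂·x₁ − z₁·x₂)/(z₂ − z₁) = (1.036·19 − (-1.08)·96)/2.117 = 58.30.
Then σ = (x₂ − x₁)/(z₂ − z₁) = (96 − 19)/2.117 = 36.38.

μ = 58.30, σ = 36.38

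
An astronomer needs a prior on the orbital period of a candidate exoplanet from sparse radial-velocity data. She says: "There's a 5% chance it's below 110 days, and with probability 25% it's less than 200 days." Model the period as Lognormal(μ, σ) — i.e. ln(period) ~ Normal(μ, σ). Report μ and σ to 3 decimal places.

If T ~ Lognormal(μ,σ) then ln T ~ Normal(μ,σ), so the p-quantile of ln T is μ + z_p·σ.
ln(110) = 4.7 and ln(200) = 5.298; z_{0.05} = -1.645, z_{0.25} = -0.6745.
σ = (5.298 − 4.7)/(-0.6745 − (-1.645)) = 0.616.
μ = 4.7 − (-1.645)·0.616 = 5.714.

μ ≈ 5.714, σ ≈ 0.616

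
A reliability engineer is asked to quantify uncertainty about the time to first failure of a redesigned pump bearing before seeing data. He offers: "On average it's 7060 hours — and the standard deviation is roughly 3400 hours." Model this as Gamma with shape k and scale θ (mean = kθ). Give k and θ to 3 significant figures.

For Gamma(k, scale θ): mean = kθ, variance = kθ², so CV = 1/√k.
CV = SD/mean = 3400/7060 = 0.4816, hence k = 1/CV² = 4.31.
Then θ = mean/k = 7060/4.31 = 1640.

k ≈ 4.31, θ ≈ 1640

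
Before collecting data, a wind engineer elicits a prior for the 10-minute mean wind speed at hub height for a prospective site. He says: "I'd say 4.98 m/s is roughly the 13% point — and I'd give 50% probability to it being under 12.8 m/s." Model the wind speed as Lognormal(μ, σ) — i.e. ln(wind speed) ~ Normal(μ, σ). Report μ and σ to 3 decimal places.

μ ≈ 2.549, σ ≈ 0.838

If T ~ Lognormal(μ,σ) then ln T ~ Normal(μ,σ), so the p-quantile of ln T is μ + z_p·σ.
ln(4.98) = 1.605 and ln(12.8) = 2.549; z_{0.13} = -1.126, z_{0.5} = 0.
σ = (2.549 − 1.605)/(0 − (-1.126)) = 0.838.
μ = 1.605 − (-1.126)·0.838 = 2.549.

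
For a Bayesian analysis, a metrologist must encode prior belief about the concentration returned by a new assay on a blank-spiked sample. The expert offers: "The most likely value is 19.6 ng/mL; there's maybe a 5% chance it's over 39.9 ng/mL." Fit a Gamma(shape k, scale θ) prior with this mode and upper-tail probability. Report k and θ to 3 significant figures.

Gamma(k,θ) with k>1 has mode (k−1)θ, so θ = 19.6/(k−1).
Need P(X < 39.9) = 0.95 with θ tied to k this way. Start at k = 2, θ = 19.6: P(X<39.9) ≈ 0.604.
Too low — raise k to concentrate. Iterating converges to k ≈ 6.48.
Then θ = 19.6/(6.48−1) ≈ 3.58.

k ≈ 6.48, θ ≈ 3.58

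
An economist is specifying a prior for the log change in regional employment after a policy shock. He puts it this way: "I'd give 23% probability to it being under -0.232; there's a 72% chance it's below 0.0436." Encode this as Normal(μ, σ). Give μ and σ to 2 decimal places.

For Normal(μ,σ), the p-quantile is μ + z_p·σ. Here z_{0.23} = -0.7388, z_{0.72} = 0.5828.
So -0.232 = μ − 0.7388σ and 0.0436 = μ + 0.5828σ.
Subtracting: σ = (0.0436 − -0.232)/(0.5828 − (-0.7388)) = 0.21.
Then μ = -0.232 − (-0.7388)·0.21 = -0.08.

μ = -0.08, σ = 0.21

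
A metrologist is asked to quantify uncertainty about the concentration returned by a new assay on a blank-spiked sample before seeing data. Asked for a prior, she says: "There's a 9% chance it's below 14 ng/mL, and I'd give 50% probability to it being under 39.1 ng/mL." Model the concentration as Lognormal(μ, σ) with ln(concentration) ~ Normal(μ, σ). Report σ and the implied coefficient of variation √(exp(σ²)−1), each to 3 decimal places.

If T ~ Lognormal(μ,σ) then ln T ~ Normal(μ,σ), so the p-quantile of ln T is μ + z_p·σ.
ln(14) = 2.639 and ln(39.1) = 3.666; z_{0.09} = -1.341, z_{0.5} = 0.
σ = (3.666 − 2.639)/(0 − (-1.341)) = 0.766.
μ = 2.639 − (-1.341)·0.766 = 3.666.
CV = √(exp(σ²)−1) = √(exp(0.5868)−1) = 0.893.

σ ≈ 0.766, CV ≈ 0.893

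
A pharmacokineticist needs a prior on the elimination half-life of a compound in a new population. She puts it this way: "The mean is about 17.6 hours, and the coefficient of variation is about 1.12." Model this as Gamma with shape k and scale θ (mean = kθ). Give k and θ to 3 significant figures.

For Gamma(k, scale θ): mean = kθ, variance = kθ², so CV = 1/√k.
CV = 1.12, hence k = 1/CV² = 0.797.
Then θ = mean/k = 17.6/0.797 = 22.1.

k ≈ 0.797, θ ≈ 22.1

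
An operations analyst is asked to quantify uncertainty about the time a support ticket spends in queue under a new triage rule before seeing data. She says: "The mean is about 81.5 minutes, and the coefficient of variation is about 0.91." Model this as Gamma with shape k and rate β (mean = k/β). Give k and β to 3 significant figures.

For Gamma(k, rate β): mean = k/β, variance = k/β², so CV = 1/√k.
CV = 0.91, hence k = 1/CV² = 1.21.
Then β = k/mean = 1.21/81.5 = 0.0148.

k ≈ 1.21, β ≈ 0.0148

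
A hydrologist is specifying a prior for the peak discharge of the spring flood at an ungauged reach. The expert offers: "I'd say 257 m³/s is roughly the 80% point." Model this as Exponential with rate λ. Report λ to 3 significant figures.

P(T < 257.0) = 1 − e^(−λ·257.0) = 0.8, so λ = −ln(1−0.8)/257.0 = −ln(0.2)/257.0 = 0.00626.

λ ≈ 0.00626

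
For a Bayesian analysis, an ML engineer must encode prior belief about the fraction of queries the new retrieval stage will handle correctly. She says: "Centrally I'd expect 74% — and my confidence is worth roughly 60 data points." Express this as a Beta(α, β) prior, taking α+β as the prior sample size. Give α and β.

α = 44.4, β = 15.6

Under the effective-sample-size interpretation, Beta(α, β) has prior mean α/(α+β) and prior sample size α+β.
So α+β = 60 and α/(α+β) = 0.74, giving α = 0.74·60 = 44.4 and β = 60 − 44.4 = 15.6.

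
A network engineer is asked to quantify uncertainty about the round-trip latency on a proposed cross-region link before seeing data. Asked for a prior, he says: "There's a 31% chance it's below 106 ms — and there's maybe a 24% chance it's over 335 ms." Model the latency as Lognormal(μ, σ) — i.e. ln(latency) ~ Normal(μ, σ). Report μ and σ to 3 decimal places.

If T ~ Lognormal(μ,σ) then ln T ~ Normal(μ,σ), so the p-quantile of ln T is μ + z_p·σ.
ln(106) = 4.663 and ln(335) = 5.814; z_{0.31} = -0.4959, z_{0.76} = 0.7063.
σ = (5.814 − 4.663)/(0.7063 − (-0.4959)) = 0.957.
μ = 4.663 − (-0.4959)·0.957 = 5.138.

μ ≈ 5.138, σ ≈ 0.957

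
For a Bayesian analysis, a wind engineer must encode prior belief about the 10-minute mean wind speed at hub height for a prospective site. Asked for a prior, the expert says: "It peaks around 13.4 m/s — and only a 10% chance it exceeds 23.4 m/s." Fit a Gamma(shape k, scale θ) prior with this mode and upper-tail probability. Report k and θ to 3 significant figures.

k ≈ 7.11, θ ≈ 2.19

Gamma(k,θ) with k>1 has mode (k−1)θ, so θ = 13.4/(k−1).
Need P(X < 23.4) = 0.9 with θ tied to k this way. Start at k = 2, θ = 13.4: P(X<23.4) ≈ 0.521.
Too low — raise k to concentrate. Iterating converges to k ≈ 7.11.
Then θ = 13.4/(7.11−1) ≈ 2.19.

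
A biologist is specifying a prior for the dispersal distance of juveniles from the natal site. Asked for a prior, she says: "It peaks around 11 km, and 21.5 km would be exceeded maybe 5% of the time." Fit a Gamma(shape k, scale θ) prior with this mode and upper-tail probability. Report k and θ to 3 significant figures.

k ≈ 7.18, θ ≈ 1.78

Gamma(k,θ) with k>1 has mode (k−1)θ, so θ = 11/(k−1).
Need P(X < 21.5) = 0.95 with θ tied to k this way. Start at k = 2, θ = 11: P(X<21.5) ≈ 0.582.
Too low — raise k to concentrate. Iterating converges to k ≈ 7.18.
Then θ = 11/(7.18−1) ≈ 1.78.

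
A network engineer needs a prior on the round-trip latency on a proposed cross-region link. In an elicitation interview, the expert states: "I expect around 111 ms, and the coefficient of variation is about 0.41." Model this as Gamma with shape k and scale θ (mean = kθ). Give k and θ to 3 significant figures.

k ≈ 5.95, θ ≈ 18.7

For Gamma(k, scale θ): mean = kθ, variance = kθ², so CV = 1/√k.
CV = 0.41, hence k = 1/CV² = 5.95.
Then θ = mean/k = 111/5.95 = 18.7.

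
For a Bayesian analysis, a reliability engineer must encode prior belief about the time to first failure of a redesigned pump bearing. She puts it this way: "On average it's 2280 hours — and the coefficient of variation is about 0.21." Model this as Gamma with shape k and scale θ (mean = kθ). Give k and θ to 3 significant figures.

For Gamma(k, scale θ): mean = kθ, variance = kθ², so CV = 1/√k.
CV = 0.21, hence k = 1/CV² = 22.7.
Then θ = mean/k = 2280/22.7 = 101.

k ≈ 22.7, θ ≈ 101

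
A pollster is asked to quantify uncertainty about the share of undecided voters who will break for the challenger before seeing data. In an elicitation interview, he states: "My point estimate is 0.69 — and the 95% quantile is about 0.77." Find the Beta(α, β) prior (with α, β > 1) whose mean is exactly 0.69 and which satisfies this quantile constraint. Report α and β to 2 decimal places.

α ≈ 57.83, β ≈ 25.98

With mean 0.69 fixed, write α = 0.69s, β = 0.31s where s = α+β.
Need P(θ < 0.77) = 0.95 under Beta(0.69s, 0.31s). Normal approximation: (q−m)/√(m(1−m)/s) ≈ z_{0.95} = 1.64, so s ≈ 0.69·0.31·(1.64)²/(0.77−0.69)² = 90.4.
At s = 90.4: P(θ<0.77) ≈ 0.956. Adjusting to match 0.95 gives s ≈ 83.81.
So α = 0.69·83.81 ≈ 57.83, β = 0.31·83.81 ≈ 25.98.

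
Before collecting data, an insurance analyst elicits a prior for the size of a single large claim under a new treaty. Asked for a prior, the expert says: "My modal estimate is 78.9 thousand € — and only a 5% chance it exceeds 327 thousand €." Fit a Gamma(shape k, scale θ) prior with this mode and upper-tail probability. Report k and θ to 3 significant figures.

k ≈ 2.24, θ ≈ 63.8

Gamma(k,θ) with k>1 has mode (k−1)θ, so θ = 78.9/(k−1).
Need P(X < 327) = 0.95 with θ tied to k this way. Start at k = 2, θ = 78.9: P(X<327) ≈ 0.918.
Too low — raise k to concentrate. Iterating converges to k ≈ 2.24.
Then θ = 78.9/(2.24−1) ≈ 63.8.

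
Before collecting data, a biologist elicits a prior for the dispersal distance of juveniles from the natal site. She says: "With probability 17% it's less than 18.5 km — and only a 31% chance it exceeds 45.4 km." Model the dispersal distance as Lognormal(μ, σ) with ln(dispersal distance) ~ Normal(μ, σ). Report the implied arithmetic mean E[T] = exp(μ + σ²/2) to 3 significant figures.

If T ~ Lognormal(μ,σ) then ln T ~ Normal(μ,σ), so the p-quantile of ln T is μ + z_p·σ.
ln(18.5) = 2.918 and ln(45.4) = 3.816; z_{0.17} = -0.9542, z_{0.69} = 0.4959.
σ = (3.816 − 2.918)/(0.4959 − (-0.9542)) = 0.619.
μ = 2.918 − (-0.9542)·0.619 = 3.509.
E[T] = exp(μ + σ²/2) = exp(3.509 + 0.1917) = 40.5 km.

E[T] ≈ 40.5 km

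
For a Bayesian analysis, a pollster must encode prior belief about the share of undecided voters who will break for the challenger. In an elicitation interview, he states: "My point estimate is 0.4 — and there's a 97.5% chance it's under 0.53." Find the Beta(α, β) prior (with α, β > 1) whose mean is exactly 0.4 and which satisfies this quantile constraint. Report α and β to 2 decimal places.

With mean 0.4 fixed, write α = 0.4s, β = 0.6s where s = α+β.
Need P(θ < 0.53) = 0.975 under Beta(0.4s, 0.6s). Normal approximation: (q−m)/√(m(1−m)/s) ≈ z_{0.975} = 1.96, so s ≈ 0.4·0.6·(1.96)²/(0.53−0.4)² = 54.6.
At s = 54.6: P(θ<0.53) ≈ 0.973. Adjusting to match 0.975 gives s ≈ 56.03.
So α = 0.4·56.03 ≈ 22.41, β = 0.6·56.03 ≈ 33.62.

α ≈ 22.41, β ≈ 33.62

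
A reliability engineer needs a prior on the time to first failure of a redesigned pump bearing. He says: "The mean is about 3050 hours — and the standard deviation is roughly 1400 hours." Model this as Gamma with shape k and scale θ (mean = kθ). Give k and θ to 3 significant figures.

For Gamma(k, scale θ): mean = kθ, variance = kθ², so CV = 1/√k.
CV = SD/mean = 1400/3050 = 0.459, hence k = 1/CV² = 4.75.
Then θ = mean/k = 3050/4.75 = 643.

k ≈ 4.75, θ ≈ 643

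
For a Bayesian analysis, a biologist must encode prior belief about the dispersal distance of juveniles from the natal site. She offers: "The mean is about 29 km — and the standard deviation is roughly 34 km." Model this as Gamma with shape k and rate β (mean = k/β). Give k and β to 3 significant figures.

k ≈ 0.728, β ≈ 0.0251

For Gamma(k, rate β): mean = k/β, variance = k/β², so CV = 1/√k.
CV = SD/mean = 34/29 = 1.172, hence k = 1/CV² = 0.728.
Then β = k/mean = 0.728/29 = 0.0251.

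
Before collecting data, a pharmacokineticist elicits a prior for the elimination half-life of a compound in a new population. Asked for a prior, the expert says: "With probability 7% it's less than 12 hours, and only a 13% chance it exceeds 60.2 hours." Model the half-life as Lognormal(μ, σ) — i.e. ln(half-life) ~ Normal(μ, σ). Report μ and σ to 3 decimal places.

μ ≈ 3.400, σ ≈ 0.620

If T ~ Lognormal(μ,σ) then ln T ~ Normal(μ,σ), so the p-quantile of ln T is μ + z_p·σ.
ln(12) = 2.485 and ln(60.2) = 4.098; z_{0.07} = -1.476, z_{0.87} = 1.126.
σ = (4.098 − 2.485)/(1.126 − (-1.476)) = 0.620.
μ = 2.485 − (-1.476)·0.620 = 3.400.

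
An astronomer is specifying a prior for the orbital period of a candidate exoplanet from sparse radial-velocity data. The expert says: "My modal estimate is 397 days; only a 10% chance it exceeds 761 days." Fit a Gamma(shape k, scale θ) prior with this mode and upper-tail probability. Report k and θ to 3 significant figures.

Gamma(k,θ) with k>1 has mode (k−1)θ, so θ = 397/(k−1).
Need P(X < 761) = 0.9 with θ tied to k this way. Start at k = 2, θ = 397: P(X<761) ≈ 0.571.
Too low — raise k to concentrate. Iterating converges to k ≈ 5.52.
Then θ = 397/(5.52−1) ≈ 87.9.

k ≈ 5.52, θ ≈ 87.9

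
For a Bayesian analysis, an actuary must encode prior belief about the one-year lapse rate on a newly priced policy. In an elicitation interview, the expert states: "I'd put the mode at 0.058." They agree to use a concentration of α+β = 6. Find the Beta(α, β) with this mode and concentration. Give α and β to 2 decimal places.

For α,β > 1 the Beta mode is (α−1)/(α+β−2). With α+β = 6, the mode is (α−1)/4.
Set (α−1)/4 = 0.058 → α = 1 + 0.058·4 = 1.23.
β = 6 − α = 4.77.

α = 1.23, β = 4.77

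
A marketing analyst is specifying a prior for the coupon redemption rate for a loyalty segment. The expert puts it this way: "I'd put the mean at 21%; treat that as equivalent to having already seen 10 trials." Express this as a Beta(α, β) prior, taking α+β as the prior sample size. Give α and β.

Under the effective-sample-size interpretation, Beta(α, β) has prior mean α/(α+β) and prior sample size α+β.
So α+β = 10 and α/(α+β) = 0.21, giving α = 0.21·10 = 2.1 and β = 10 − 2.1 = 7.9.

α = 2.1, β = 7.9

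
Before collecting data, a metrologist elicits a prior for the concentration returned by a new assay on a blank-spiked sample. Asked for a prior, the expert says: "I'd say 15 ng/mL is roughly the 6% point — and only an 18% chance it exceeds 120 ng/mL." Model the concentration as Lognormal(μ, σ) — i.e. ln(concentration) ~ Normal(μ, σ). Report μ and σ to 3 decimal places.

If T ~ Lognormal(μ,σ) then ln T ~ Normal(μ,σ), so the p-quantile of ln T is μ + z_p·σ.
ln(15) = 2.708 and ln(120) = 4.787; z_{0.06} = -1.555, z_{0.82} = 0.9154.
σ = (4.787 − 2.708)/(0.9154 − (-1.555)) = 0.842.
μ = 2.708 − (-1.555)·0.842 = 4.017.

μ ≈ 4.017, σ ≈ 0.842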